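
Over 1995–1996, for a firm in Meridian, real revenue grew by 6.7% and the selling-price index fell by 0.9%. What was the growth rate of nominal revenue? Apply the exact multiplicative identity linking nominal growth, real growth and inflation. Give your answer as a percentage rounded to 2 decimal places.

5.74%

(1 + g_nom) = (1 + g_real)(1 + π) = 1.0670 × 0.9910 = 1.05740.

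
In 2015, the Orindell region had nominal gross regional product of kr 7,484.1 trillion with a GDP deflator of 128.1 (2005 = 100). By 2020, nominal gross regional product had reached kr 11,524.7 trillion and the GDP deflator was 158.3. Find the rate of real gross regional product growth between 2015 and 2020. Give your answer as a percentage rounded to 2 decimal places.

24.61%

Deflate each year: 2015 → 7484.1/1.281 = 5842.39; 2020 → 11524.7/1.583 = 7280.29.
So real gross regional product changed by 7280.29/5842.39 − 1 = 0.2461, i.e. 24.61%.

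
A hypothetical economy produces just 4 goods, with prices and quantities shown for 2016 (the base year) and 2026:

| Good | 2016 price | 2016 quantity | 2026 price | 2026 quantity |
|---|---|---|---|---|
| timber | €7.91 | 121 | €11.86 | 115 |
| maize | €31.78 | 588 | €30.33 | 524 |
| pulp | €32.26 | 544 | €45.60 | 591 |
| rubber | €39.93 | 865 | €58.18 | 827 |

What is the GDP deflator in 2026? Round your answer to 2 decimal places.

132.55

Nominal GDP 2026 = 11.86·115 + 30.33·524 + 45.60·591 + 58.18·827 = 92321.28.
Real GDP 2026 (at 2016 prices) = 7.91·115 + 31.78·524 + 32.26·591 + 39.93·827 = 69650.14.
Deflator = Nominal/Real × 100 = 92321.28/69650.14 × 100 = 132.550.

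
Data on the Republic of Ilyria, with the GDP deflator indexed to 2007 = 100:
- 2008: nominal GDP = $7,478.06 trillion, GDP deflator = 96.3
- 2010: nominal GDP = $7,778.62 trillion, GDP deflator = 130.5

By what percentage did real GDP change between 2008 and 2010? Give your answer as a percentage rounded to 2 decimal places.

-23.24%

Deflate each year: 2008 → 7478.06/0.963 = 7765.38; 2010 → 7778.62/1.305 = 5960.63.
So real GDP changed by 5960.63/7765.38 − 1 = -0.2324, i.e. -23.24%.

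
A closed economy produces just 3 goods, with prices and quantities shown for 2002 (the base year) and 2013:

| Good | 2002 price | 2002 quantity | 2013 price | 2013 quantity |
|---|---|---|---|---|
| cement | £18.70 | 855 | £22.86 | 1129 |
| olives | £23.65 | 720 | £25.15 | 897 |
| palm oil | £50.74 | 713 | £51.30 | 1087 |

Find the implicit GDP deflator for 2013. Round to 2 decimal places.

106.82

Nominal GDP 2013 = 22.86·1129 + 25.15·897 + 51.30·1087 = 104131.59.
Real GDP 2013 (at 2002 prices) = 18.70·1129 + 23.65·897 + 50.74·1087 = 97480.73.
Deflator = Nominal/Real × 100 = 104131.59/97480.73 × 100 = 106.823.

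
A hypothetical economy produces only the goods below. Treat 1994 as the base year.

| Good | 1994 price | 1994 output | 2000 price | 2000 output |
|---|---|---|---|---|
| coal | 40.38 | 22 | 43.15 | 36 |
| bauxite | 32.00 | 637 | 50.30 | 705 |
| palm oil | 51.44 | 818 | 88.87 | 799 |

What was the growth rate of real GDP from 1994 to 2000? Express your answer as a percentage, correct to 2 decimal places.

2.78%

Real GDP 1994 = Nominal GDP 1994 = 40.38·22 + 32.00·637 + 51.44·818 = 63350.28.
Real GDP 2000 (at 1994 prices) = 40.38·36 + 32.00·705 + 51.44·799 = 65114.24.
Real growth = 65114.24/63350.28 − 1 = 0.0278.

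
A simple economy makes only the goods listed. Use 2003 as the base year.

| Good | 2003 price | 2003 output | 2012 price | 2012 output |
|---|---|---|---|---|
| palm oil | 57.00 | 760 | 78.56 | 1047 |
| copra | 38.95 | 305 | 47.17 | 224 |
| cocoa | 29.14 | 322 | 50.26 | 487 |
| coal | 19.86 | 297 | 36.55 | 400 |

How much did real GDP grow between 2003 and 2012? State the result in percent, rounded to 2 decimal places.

28.46%

Real GDP 2003 = Nominal GDP 2003 = 57.00·760 + 38.95·305 + 29.14·322 + 19.86·297 = 70481.25.
Real GDP 2012 (at 2003 prices) = 57.00·1047 + 38.95·224 + 29.14·487 + 19.86·400 = 90538.98.
Real growth = 90538.98/70481.25 − 1 = 0.2846.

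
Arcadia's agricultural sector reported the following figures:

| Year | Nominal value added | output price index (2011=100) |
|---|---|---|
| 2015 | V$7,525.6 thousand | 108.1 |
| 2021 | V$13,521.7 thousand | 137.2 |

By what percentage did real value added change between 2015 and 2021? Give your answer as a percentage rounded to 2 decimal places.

41.57%

Deflate each year: 2015 → 7525.6/1.081 = 6961.70; 2021 → 13521.7/1.372 = 9855.47.
So real value added changed by 9855.47/6961.70 − 1 = 0.4157, i.e. 41.57%.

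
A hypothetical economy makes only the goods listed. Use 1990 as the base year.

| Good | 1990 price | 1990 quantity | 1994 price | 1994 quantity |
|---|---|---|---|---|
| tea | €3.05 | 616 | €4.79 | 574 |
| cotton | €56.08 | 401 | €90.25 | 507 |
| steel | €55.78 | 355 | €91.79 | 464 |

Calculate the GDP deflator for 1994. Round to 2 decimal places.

Nominal GDP 1994 = 4.79·574 + 90.25·507 + 91.79·464 = 91096.77.
Real GDP 1994 (at 1990 prices) = 3.05·574 + 56.08·507 + 55.78·464 = 56065.18.
Deflator = Nominal/Real × 100 = 91096.77/56065.18 × 100 = 162.484.

162.48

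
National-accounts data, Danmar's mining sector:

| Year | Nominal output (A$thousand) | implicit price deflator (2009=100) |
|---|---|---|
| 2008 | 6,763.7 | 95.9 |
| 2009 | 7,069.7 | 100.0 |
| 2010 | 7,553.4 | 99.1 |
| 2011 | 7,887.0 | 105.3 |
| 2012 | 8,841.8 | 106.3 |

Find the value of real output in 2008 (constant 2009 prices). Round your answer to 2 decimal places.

A$7,052.87 thousand

Real output 2008 = 6763.7 / 0.959 = 7052.87.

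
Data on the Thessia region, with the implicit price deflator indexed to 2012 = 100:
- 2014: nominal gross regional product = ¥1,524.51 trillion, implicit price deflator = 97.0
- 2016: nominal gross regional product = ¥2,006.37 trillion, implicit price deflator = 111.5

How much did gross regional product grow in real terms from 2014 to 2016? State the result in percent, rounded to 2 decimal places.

Real gross regional product 2014 = 1524.51 / 0.970 = 1571.66.
Real gross regional product 2016 = 2006.37 / 1.115 = 1799.43.
Real growth = 1799.43 / 1571.66 − 1 = 0.1449.

14.49%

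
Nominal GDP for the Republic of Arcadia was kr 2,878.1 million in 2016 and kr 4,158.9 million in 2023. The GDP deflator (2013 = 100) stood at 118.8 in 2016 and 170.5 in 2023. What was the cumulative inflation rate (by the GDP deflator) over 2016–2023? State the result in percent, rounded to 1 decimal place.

Price-level change = 170.5 / 118.8 − 1 = 0.4352.

43.5%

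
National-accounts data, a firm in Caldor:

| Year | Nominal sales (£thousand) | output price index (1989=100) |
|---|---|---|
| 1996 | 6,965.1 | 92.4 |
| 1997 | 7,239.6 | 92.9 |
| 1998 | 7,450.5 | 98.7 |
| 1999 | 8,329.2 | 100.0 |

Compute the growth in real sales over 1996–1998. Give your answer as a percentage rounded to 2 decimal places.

Real sales 1996 = 6965.1/0.924 = 7537.99.
Real sales 1998 = 7450.5/0.987 = 7548.63.
Change = 7548.63/7537.99 − 1 = 0.0014.

0.14%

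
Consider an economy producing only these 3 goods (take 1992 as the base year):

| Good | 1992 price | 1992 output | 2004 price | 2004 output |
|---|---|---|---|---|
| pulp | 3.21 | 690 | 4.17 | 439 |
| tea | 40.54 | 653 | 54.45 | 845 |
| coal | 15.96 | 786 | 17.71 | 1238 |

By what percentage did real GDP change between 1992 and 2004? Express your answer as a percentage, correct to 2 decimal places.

34.42%

Real GDP 1992 = Nominal GDP 1992 = 3.21·690 + 40.54·653 + 15.96·786 = 41232.08.
Real GDP 2004 (at 1992 prices) = 3.21·439 + 40.54·845 + 15.96·1238 = 55423.97.
Real growth = 55423.97/41232.08 − 1 = 0.3442.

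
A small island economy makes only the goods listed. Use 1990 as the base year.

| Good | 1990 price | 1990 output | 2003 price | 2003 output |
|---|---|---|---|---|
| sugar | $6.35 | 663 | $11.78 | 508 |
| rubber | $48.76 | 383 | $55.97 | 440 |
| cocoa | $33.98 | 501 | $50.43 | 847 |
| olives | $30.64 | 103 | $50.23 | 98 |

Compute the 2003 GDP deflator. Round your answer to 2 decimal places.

Nominal GDP 2003 = 11.78·508 + 55.97·440 + 50.43·847 + 50.23·98 = 78247.79.
Real GDP 2003 (at 1990 prices) = 6.35·508 + 48.76·440 + 33.98·847 + 30.64·98 = 56463.98.
Deflator = Nominal/Real × 100 = 78247.79/56463.98 × 100 = 138.580.

138.58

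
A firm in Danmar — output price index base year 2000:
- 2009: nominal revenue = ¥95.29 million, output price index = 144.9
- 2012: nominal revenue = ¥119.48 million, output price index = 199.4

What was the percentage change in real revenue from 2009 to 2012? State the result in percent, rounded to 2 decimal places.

Deflate each year: 2009 → 95.29/1.449 = 65.76; 2012 → 119.48/1.994 = 59.92.
So real revenue changed by 59.92/65.76 − 1 = -0.0888, i.e. -8.88%.

-8.88%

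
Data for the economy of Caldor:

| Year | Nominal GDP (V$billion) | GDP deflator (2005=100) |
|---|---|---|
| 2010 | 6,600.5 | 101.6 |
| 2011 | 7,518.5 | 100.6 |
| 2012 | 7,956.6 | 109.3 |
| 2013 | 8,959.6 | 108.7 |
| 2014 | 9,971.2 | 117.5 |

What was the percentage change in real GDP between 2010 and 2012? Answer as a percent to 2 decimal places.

Real GDP 2010 = 6600.5/1.016 = 6496.56.
Real GDP 2012 = 7956.6/1.093 = 7279.60.
Change = 7279.60/6496.56 − 1 = 0.1205.

12.05%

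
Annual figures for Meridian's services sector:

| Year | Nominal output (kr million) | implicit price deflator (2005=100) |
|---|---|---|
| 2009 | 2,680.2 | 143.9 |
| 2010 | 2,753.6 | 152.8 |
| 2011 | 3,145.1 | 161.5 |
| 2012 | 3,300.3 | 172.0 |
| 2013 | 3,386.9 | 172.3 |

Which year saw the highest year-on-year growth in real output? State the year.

2010: real = 2753.6/1.528 = 1802.09; growth vs 2009 (1862.54) = -3.25%.
2011: real = 3145.1/1.615 = 1947.43; growth vs 2010 (1802.09) = 8.07%.
2012: real = 3300.3/1.720 = 1918.78; growth vs 2011 (1947.43) = -1.47%.
2013: real = 3386.9/1.723 = 1965.70; growth vs 2012 (1918.78) = 2.45%.

2011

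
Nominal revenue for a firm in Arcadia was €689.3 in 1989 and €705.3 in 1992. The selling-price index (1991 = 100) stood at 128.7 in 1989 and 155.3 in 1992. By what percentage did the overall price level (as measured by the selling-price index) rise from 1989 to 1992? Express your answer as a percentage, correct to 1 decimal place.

Price-level change = 155.3 / 128.7 − 1 = 0.2067.

20.7%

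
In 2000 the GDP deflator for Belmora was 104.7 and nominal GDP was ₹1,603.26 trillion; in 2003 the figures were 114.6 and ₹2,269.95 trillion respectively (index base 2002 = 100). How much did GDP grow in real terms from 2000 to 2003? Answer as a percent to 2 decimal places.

Deflate each year: 2000 → 1603.26/1.047 = 1531.29; 2003 → 2269.95/1.146 = 1980.76.
So real GDP changed by 1980.76/1531.29 − 1 = 0.2935, i.e. 29.35%.

29.35%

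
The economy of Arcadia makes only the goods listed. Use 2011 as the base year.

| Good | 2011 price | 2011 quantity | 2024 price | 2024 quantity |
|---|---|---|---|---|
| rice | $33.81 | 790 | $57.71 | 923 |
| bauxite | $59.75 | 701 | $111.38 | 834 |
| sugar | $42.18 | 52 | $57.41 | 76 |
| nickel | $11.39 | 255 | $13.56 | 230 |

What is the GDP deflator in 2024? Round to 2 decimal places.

Nominal GDP 2024 = 57.71·923 + 111.38·834 + 57.41·76 + 13.56·230 = 153639.21.
Real GDP 2024 (at 2011 prices) = 33.81·923 + 59.75·834 + 42.18·76 + 11.39·230 = 86863.51.
Deflator = Nominal/Real × 100 = 153639.21/86863.51 × 100 = 176.874.

176.87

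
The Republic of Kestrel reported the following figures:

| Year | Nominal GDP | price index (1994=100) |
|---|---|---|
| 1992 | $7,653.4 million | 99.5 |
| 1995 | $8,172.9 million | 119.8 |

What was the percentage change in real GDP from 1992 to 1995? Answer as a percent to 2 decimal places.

-11.31%

Deflate each year: 1992 → 7653.4/0.995 = 7691.86; 1995 → 8172.9/1.198 = 6822.12.
So real GDP changed by 6822.12/7691.86 − 1 = -0.1131, i.e. -11.31%.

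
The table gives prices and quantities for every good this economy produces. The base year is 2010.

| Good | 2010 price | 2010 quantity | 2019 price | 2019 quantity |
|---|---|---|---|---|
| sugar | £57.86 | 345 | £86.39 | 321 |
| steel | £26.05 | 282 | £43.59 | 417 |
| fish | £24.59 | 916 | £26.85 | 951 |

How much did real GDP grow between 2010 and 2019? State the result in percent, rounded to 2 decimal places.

6.00%

Real GDP 2010 = Nominal GDP 2010 = 57.86·345 + 26.05·282 + 24.59·916 = 49832.24.
Real GDP 2019 (at 2010 prices) = 57.86·321 + 26.05·417 + 24.59·951 = 52821.00.
Real growth = 52821.00/49832.24 − 1 = 0.0600.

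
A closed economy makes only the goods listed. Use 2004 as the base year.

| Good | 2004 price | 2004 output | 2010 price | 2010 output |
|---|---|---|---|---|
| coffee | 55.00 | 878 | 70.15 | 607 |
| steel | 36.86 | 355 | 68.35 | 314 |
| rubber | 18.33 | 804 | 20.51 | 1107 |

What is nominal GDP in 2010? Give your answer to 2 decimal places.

86747.52

Nominal GDP 2010 = Σ (p_2010 × q_2010) = 70.15·607 + 68.35·314 + 20.51·1107 = 86747.52.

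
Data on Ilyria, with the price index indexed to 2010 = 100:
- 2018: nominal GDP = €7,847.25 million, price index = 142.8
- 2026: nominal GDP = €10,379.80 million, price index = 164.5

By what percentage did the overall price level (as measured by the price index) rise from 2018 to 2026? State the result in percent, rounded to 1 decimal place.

Price-level change = 164.5 / 142.8 − 1 = 0.1520.

15.2%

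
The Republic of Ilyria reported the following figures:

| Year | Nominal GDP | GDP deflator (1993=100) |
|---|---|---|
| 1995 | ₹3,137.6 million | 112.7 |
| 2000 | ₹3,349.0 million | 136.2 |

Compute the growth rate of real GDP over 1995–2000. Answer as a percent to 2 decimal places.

Real GDP 1995 = 3137.6 / 1.127 = 2784.03.
Real GDP 2000 = 3349.0 / 1.362 = 2458.88.
Real growth = 2458.88 / 2784.03 − 1 = -0.1168.

-11.68%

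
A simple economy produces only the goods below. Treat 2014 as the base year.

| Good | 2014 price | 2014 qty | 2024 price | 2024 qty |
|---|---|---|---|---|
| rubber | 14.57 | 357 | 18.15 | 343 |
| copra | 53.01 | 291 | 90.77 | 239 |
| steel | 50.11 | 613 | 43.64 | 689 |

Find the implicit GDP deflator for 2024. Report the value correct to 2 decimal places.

Nominal GDP 2024 = 18.15·343 + 90.77·239 + 43.64·689 = 57987.44.
Real GDP 2024 (at 2014 prices) = 14.57·343 + 53.01·239 + 50.11·689 = 52192.69.
Deflator = Nominal/Real × 100 = 57987.44/52192.69 × 100 = 111.103.

111.10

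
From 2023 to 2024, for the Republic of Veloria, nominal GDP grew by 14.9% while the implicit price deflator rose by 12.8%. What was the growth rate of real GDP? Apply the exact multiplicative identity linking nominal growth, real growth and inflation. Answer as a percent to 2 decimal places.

(1 + g_nom) = (1 + g_real)(1 + π), so g_real = 1.1490 / 1.1280 − 1 = 0.01862.

1.86%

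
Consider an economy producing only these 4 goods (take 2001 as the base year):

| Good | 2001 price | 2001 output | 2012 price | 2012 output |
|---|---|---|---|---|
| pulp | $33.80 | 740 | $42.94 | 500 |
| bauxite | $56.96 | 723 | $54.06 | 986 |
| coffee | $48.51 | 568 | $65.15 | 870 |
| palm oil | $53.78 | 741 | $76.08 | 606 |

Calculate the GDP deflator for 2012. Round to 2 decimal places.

120.09

Nominal GDP 2012 = 42.94·500 + 54.06·986 + 65.15·870 + 76.08·606 = 177558.14.
Real GDP 2012 (at 2001 prices) = 33.80·500 + 56.96·986 + 48.51·870 + 53.78·606 = 147856.94.
Deflator = Nominal/Real × 100 = 177558.14/147856.94 × 100 = 120.088.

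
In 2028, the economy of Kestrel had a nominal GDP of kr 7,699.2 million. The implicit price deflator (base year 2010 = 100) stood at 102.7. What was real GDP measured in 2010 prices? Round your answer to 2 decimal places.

Real GDP = Nominal / (implicit price deflator/100) = 7699.2 / 1.027 = 7496.79.

kr 7,496.79 million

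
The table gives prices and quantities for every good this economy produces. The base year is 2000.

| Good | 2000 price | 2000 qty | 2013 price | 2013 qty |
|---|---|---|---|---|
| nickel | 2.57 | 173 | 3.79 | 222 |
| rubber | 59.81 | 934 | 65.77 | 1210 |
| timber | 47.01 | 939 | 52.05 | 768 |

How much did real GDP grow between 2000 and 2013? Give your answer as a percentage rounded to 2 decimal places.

8.56%

Real GDP 2000 = Nominal GDP 2000 = 2.57·173 + 59.81·934 + 47.01·939 = 100449.54.
Real GDP 2013 (at 2000 prices) = 2.57·222 + 59.81·1210 + 47.01·768 = 109044.32.
Real growth = 109044.32/100449.54 − 1 = 0.0856.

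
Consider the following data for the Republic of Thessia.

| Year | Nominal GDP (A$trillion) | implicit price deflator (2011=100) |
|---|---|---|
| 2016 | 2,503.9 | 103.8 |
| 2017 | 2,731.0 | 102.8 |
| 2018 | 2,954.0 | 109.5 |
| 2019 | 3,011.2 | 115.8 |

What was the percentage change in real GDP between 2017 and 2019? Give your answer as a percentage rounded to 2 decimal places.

Real GDP 2017 = 2731.0/1.028 = 2656.61.
Real GDP 2019 = 3011.2/1.158 = 2600.35.
Change = 2600.35/2656.61 − 1 = -0.0212.

-2.12%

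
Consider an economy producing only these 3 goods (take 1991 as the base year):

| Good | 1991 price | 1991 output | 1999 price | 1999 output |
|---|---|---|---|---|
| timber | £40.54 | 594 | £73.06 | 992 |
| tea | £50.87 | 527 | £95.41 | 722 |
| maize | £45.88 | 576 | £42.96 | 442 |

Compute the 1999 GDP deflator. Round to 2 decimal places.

Nominal GDP 1999 = 73.06·992 + 95.41·722 + 42.96·442 = 160349.86.
Real GDP 1999 (at 1991 prices) = 40.54·992 + 50.87·722 + 45.88·442 = 97222.78.
Deflator = Nominal/Real × 100 = 160349.86/97222.78 × 100 = 164.930.

164.93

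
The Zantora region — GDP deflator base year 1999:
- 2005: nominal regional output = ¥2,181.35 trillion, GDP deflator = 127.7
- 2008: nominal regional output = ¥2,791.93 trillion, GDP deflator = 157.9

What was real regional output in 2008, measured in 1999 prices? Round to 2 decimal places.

Real regional output = Nominal / (GDP deflator/100) = 2791.93 / 1.579 = 1768.16.

¥1,768.16 trillion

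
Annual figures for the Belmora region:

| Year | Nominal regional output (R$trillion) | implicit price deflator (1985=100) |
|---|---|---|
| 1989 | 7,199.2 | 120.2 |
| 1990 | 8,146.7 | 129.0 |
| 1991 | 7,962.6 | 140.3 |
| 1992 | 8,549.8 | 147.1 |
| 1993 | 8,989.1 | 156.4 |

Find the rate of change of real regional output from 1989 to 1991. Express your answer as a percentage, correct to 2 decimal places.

-5.24%

Real regional output 1989 = 7199.2/1.202 = 5989.35.
Real regional output 1991 = 7962.6/1.403 = 5675.41.
Change = 5675.41/5989.35 − 1 = -0.0524.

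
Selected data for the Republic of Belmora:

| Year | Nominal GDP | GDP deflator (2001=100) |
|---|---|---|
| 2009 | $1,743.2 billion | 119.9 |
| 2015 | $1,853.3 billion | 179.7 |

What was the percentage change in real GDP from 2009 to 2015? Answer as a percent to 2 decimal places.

Real GDP 2009 = 1743.2 / 1.199 = 1453.88.
Real GDP 2015 = 1853.3 / 1.797 = 1031.33.
Real growth = 1031.33 / 1453.88 − 1 = -0.2906.

-29.06%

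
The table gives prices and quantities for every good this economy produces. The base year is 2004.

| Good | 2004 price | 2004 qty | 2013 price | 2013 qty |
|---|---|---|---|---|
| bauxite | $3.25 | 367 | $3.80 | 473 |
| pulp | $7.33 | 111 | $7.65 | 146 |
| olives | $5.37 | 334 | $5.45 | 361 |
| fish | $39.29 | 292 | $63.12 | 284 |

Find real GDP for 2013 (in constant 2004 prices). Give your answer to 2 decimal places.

Real GDP 2013 = Σ (p_2004 × q_2013) = 3.25·473 + 7.33·146 + 5.37·361 + 39.29·284 = 15704.36.

$15704.36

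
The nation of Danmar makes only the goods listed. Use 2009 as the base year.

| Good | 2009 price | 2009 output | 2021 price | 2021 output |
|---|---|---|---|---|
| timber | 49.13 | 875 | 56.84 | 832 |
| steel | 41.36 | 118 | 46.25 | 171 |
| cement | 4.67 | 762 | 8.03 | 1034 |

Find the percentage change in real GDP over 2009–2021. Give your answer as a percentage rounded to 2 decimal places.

2.62%

Real GDP 2009 = Nominal GDP 2009 = 49.13·875 + 41.36·118 + 4.67·762 = 51427.77.
Real GDP 2021 (at 2009 prices) = 49.13·832 + 41.36·171 + 4.67·1034 = 52777.50.
Real growth = 52777.50/51427.77 − 1 = 0.0262.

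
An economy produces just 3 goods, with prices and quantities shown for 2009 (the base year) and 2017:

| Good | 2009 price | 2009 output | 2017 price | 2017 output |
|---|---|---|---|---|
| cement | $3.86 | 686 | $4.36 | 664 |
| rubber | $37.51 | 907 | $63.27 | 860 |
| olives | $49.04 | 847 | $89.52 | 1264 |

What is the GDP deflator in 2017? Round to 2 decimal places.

Nominal GDP 2017 = 4.36·664 + 63.27·860 + 89.52·1264 = 170460.52.
Real GDP 2017 (at 2009 prices) = 3.86·664 + 37.51·860 + 49.04·1264 = 96808.20.
Deflator = Nominal/Real × 100 = 170460.52/96808.20 × 100 = 176.081.

176.08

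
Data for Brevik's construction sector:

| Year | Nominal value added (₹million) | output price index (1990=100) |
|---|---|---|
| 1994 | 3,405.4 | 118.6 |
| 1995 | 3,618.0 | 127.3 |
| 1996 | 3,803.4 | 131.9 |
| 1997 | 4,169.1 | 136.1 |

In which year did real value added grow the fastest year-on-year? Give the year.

1995: real = 3618.0/1.273 = 2842.11; growth vs 1994 (2871.33) = -1.02%.
1996: real = 3803.4/1.319 = 2883.55; growth vs 1995 (2842.11) = 1.46%.
1997: real = 4169.1/1.361 = 3063.26; growth vs 1996 (2883.55) = 6.23%.

1997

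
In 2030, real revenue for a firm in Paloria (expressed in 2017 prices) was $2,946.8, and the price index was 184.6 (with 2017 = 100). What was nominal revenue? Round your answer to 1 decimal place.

$5,439.8

Nominal revenue = Real × (price index/100) = 2946.8 × 1.846 = 5439.79.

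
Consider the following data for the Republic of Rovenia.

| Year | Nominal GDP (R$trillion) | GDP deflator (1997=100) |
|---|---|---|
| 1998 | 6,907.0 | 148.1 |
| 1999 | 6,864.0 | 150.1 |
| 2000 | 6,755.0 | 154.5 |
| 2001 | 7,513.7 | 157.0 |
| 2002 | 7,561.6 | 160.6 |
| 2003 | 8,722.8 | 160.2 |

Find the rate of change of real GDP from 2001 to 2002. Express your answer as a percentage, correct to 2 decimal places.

-1.62%

Real GDP 2001 = 7513.7/1.570 = 4785.80.
Real GDP 2002 = 7561.6/1.606 = 4708.34.
Change = 4708.34/4785.80 − 1 = -0.0162.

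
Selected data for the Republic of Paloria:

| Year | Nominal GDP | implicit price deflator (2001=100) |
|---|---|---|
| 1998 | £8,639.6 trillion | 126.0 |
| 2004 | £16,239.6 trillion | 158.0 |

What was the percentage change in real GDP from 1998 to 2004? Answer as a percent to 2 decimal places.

49.90%

Real GDP 1998 = 8639.6 / 1.260 = 6856.83.
Real GDP 2004 = 16239.6 / 1.580 = 10278.23.
Real growth = 10278.23 / 6856.83 − 1 = 0.4990.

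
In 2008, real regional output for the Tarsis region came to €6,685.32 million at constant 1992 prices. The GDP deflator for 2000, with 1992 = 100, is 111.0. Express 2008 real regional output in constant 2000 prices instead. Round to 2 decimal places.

€7,420.71 million

Real regional output in 2000 prices = Real regional output in 1992 prices × (P_2000/P_1992) = 6685.32 × 1.110 = 7420.71.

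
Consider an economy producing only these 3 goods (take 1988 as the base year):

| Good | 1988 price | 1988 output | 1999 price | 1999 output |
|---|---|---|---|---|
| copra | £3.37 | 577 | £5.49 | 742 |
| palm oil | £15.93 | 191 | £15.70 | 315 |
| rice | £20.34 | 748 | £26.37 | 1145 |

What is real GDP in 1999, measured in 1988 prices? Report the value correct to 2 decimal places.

Real GDP 1999 = Σ (p_1988 × q_1999) = 3.37·742 + 15.93·315 + 20.34·1145 = 30807.79.

£30807.79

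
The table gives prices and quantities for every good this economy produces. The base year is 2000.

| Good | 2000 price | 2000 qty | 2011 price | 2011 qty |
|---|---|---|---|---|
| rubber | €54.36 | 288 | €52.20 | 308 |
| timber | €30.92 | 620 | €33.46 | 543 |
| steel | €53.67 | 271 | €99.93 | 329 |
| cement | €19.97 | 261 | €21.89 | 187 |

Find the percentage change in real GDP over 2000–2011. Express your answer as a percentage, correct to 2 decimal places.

0.63%

Real GDP 2000 = Nominal GDP 2000 = 54.36·288 + 30.92·620 + 53.67·271 + 19.97·261 = 54582.82.
Real GDP 2011 (at 2000 prices) = 54.36·308 + 30.92·543 + 53.67·329 + 19.97·187 = 54924.26.
Real growth = 54924.26/54582.82 − 1 = 0.0063.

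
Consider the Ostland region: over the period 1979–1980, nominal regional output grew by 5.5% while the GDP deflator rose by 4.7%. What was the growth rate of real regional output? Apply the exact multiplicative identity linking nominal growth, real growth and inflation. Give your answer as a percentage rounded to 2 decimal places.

(1 + g_nom) = (1 + g_real)(1 + π), so g_real = 1.0550 / 1.0470 − 1 = 0.00764.

0.76%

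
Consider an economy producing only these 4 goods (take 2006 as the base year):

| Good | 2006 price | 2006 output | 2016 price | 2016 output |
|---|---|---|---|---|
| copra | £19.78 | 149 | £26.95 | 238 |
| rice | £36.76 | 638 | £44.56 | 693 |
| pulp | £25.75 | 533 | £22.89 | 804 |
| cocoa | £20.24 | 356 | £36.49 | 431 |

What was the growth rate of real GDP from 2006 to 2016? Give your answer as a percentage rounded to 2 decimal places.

Real GDP 2006 = Nominal GDP 2006 = 19.78·149 + 36.76·638 + 25.75·533 + 20.24·356 = 47330.29.
Real GDP 2016 (at 2006 prices) = 19.78·238 + 36.76·693 + 25.75·804 + 20.24·431 = 59608.76.
Real growth = 59608.76/47330.29 − 1 = 0.2594.

25.94%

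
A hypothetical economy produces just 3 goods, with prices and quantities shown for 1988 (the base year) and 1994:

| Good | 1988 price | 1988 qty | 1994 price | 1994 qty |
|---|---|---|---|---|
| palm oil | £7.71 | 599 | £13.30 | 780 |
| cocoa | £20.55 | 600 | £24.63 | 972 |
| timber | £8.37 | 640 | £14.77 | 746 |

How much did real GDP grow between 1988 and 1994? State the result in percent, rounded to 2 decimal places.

Real GDP 1988 = Nominal GDP 1988 = 7.71·599 + 20.55·600 + 8.37·640 = 22305.09.
Real GDP 1994 (at 1988 prices) = 7.71·780 + 20.55·972 + 8.37·746 = 32232.42.
Real growth = 32232.42/22305.09 − 1 = 0.4451.

44.51%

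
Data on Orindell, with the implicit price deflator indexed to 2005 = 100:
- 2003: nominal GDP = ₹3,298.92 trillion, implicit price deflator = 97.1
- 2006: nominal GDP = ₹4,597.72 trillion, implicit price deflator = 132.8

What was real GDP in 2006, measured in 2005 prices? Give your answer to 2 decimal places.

Real GDP = Nominal / (implicit price deflator/100) = 4597.72 / 1.328 = 3462.14.

₹3,462.14 trillion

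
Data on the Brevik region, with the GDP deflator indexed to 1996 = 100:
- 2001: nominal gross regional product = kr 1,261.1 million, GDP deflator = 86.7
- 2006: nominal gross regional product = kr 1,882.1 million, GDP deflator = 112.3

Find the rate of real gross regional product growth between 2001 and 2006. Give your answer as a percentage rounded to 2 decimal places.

15.22%

Real gross regional product 2001 = 1261.1 / 0.867 = 1454.56.
Real gross regional product 2006 = 1882.1 / 1.123 = 1675.96.
Real growth = 1675.96 / 1454.56 − 1 = 0.1522.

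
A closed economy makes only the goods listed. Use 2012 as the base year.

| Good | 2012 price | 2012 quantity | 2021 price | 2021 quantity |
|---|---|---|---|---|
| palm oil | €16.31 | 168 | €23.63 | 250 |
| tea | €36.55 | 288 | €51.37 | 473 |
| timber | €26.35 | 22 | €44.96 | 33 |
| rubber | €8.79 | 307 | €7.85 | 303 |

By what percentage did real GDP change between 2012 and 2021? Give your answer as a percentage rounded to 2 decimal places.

50.49%

Real GDP 2012 = Nominal GDP 2012 = 16.31·168 + 36.55·288 + 26.35·22 + 8.79·307 = 16544.71.
Real GDP 2021 (at 2012 prices) = 16.31·250 + 36.55·473 + 26.35·33 + 8.79·303 = 24898.57.
Real growth = 24898.57/16544.71 − 1 = 0.5049.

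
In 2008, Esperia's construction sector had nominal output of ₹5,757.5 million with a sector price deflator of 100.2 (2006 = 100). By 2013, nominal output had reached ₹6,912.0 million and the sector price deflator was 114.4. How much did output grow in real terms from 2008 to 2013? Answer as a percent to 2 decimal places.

Real output 2008 = 5757.5 / 1.002 = 5746.01.
Real output 2013 = 6912.0 / 1.144 = 6041.96.
Real growth = 6041.96 / 5746.01 − 1 = 0.0515.

5.15%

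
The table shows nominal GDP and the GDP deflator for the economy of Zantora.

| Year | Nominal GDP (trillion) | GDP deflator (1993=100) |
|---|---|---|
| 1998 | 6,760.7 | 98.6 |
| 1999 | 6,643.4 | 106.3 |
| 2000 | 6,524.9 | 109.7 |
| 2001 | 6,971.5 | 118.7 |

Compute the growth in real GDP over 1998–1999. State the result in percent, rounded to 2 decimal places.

-8.85%

Real GDP 1998 = 6760.7/0.986 = 6856.69.
Real GDP 1999 = 6643.4/1.063 = 6249.67.
Change = 6249.67/6856.69 − 1 = -0.0885.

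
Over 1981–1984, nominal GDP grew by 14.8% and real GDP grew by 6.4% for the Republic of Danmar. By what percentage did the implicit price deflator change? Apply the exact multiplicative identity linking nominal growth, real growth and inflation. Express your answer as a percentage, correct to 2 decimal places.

(1 + g_nom) = (1 + g_real)(1 + π), so π = 1.1480 / 1.0640 − 1 = 0.07895.

7.89%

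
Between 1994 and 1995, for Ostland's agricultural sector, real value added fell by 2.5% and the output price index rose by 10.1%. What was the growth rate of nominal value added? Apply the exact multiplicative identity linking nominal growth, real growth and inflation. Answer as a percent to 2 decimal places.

(1 + g_nom) = (1 + g_real)(1 + π) = 0.9750 × 1.1010 = 1.07348.

7.35%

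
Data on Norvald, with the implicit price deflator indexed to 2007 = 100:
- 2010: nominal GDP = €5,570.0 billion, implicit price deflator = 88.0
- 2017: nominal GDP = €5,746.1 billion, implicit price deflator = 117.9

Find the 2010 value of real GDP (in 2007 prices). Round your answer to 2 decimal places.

€6,329.55 billion

Real GDP = Nominal / (implicit price deflator/100) = 5570.0 / 0.880 = 6329.55.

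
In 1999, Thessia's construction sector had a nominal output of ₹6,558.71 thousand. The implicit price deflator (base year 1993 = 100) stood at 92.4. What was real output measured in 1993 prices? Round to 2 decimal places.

₹7,098.17 thousand

Real output = Nominal / (implicit price deflator/100) = 6558.71 / 0.924 = 7098.17.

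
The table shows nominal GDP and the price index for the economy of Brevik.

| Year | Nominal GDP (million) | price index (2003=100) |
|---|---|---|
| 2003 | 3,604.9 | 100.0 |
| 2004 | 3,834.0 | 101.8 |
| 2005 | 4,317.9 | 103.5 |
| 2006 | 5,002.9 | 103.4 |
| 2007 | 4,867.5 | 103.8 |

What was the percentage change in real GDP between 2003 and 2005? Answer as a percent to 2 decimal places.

Real GDP 2003 = 3604.9/1.000 = 3604.90.
Real GDP 2005 = 4317.9/1.035 = 4171.88.
Change = 4171.88/3604.90 − 1 = 0.1573.

15.73%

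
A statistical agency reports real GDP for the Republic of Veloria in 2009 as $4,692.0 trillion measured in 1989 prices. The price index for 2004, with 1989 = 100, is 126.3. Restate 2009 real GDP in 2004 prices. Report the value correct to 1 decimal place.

Real GDP in 2004 prices = Real GDP in 1989 prices × (P_2004/P_1989) = 4692.0 × 1.263 = 5926.00.

$5,926.0 trillion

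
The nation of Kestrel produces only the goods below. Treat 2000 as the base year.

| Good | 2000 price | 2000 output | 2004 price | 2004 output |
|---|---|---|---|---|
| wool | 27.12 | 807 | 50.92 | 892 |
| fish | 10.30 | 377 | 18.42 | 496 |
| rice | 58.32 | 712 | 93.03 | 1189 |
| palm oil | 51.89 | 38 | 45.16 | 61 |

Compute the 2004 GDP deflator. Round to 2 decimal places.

Nominal GDP 2004 = 50.92·892 + 18.42·496 + 93.03·1189 + 45.16·61 = 167924.39.
Real GDP 2004 (at 2000 prices) = 27.12·892 + 10.30·496 + 58.32·1189 + 51.89·61 = 101807.61.
Deflator = Nominal/Real × 100 = 167924.39/101807.61 × 100 = 164.943.

164.94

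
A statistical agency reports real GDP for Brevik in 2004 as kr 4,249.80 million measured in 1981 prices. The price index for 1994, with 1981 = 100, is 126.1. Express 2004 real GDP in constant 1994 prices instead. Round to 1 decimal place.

Real GDP in 1994 prices = Real GDP in 1981 prices × (P_1994/P_1981) = 4249.80 × 1.261 = 5359.00.

kr 5,359.0 million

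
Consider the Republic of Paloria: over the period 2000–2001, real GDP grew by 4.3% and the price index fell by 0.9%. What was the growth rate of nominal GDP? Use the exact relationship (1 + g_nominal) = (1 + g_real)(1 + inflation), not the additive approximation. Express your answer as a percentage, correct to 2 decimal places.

(1 + g_nom) = (1 + g_real)(1 + π) = 1.0430 × 0.9910 = 1.03361.

3.36%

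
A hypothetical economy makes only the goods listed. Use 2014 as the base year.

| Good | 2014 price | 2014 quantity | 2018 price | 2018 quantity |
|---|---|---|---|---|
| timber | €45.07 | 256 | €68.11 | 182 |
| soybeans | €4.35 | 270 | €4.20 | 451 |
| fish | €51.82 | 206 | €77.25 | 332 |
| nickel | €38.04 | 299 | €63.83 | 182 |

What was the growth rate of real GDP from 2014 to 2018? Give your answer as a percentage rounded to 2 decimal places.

Real GDP 2014 = Nominal GDP 2014 = 45.07·256 + 4.35·270 + 51.82·206 + 38.04·299 = 34761.30.
Real GDP 2018 (at 2014 prices) = 45.07·182 + 4.35·451 + 51.82·332 + 38.04·182 = 34292.11.
Real growth = 34292.11/34761.30 − 1 = -0.0135.

-1.35%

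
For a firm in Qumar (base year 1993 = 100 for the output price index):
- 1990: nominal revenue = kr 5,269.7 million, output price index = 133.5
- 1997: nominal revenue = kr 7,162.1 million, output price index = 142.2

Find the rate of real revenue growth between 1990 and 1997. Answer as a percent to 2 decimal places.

27.60%

Real revenue 1990 = 5269.7 / 1.335 = 3947.34.
Real revenue 1997 = 7162.1 / 1.422 = 5036.64.
Real growth = 5036.64 / 3947.34 − 1 = 0.2760.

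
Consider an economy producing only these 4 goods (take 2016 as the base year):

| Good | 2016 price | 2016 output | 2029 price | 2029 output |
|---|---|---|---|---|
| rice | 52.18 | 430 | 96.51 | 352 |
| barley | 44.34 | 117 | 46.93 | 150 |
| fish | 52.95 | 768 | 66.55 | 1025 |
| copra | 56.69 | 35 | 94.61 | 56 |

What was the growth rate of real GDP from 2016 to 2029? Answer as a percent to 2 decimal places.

Real GDP 2016 = Nominal GDP 2016 = 52.18·430 + 44.34·117 + 52.95·768 + 56.69·35 = 70274.93.
Real GDP 2029 (at 2016 prices) = 52.18·352 + 44.34·150 + 52.95·1025 + 56.69·56 = 82466.75.
Real growth = 82466.75/70274.93 − 1 = 0.1735.

17.35%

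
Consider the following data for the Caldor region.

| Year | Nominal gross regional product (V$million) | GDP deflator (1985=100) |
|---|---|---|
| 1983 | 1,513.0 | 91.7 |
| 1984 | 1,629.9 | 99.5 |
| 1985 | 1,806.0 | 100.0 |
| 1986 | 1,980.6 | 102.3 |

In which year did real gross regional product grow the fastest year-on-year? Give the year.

1984: real = 1629.9/0.995 = 1638.09; growth vs 1983 (1649.95) = -0.72%.
1985: real = 1806.0/1.000 = 1806.00; growth vs 1984 (1638.09) = 10.25%.
1986: real = 1980.6/1.023 = 1936.07; growth vs 1985 (1806.00) = 7.20%.

1985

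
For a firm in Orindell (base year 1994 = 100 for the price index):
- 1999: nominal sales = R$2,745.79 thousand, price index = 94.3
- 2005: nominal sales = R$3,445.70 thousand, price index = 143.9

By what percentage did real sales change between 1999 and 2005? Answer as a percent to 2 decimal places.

Deflate each year: 1999 → 2745.79/0.943 = 2911.76; 2005 → 3445.70/1.439 = 2394.51.
So real sales changed by 2394.51/2911.76 − 1 = -0.1776, i.e. -17.76%.

-17.76%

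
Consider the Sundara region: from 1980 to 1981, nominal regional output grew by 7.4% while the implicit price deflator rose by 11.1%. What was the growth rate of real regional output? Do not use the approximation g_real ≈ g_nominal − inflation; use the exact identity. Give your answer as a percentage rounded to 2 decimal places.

-3.33%

(1 + g_nom) = (1 + g_real)(1 + π), so g_real = 1.0740 / 1.1110 − 1 = -0.03330.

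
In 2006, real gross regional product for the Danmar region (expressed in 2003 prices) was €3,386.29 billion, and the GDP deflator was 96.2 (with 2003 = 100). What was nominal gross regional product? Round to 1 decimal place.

Nominal gross regional product = Real × (GDP deflator/100) = 3386.29 × 0.962 = 3257.61.

€3,257.6 billion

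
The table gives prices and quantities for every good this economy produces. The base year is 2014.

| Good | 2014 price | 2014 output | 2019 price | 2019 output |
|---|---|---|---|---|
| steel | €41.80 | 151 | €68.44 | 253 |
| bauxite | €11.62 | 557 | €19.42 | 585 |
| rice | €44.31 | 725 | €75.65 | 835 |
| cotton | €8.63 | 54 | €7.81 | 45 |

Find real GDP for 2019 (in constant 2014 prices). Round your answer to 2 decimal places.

€54760.30

Real GDP 2019 = Σ (p_2014 × q_2019) = 41.80·253 + 11.62·585 + 44.31·835 + 8.63·45 = 54760.30.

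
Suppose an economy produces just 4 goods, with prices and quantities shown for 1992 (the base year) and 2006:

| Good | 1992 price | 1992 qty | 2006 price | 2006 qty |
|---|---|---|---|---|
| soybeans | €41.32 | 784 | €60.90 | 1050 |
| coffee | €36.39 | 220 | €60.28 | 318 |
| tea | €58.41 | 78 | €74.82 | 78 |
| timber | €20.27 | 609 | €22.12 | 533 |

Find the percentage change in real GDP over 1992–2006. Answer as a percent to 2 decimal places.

Real GDP 1992 = Nominal GDP 1992 = 41.32·784 + 36.39·220 + 58.41·78 + 20.27·609 = 57301.09.
Real GDP 2006 (at 1992 prices) = 41.32·1050 + 36.39·318 + 58.41·78 + 20.27·533 = 70317.91.
Real growth = 70317.91/57301.09 − 1 = 0.2272.

22.72%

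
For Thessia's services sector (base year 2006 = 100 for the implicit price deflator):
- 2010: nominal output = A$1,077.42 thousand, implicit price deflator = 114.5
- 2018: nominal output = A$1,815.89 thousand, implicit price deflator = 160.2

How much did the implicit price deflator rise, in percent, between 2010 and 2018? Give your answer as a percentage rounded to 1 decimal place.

39.9%

Price-level change = 160.2 / 114.5 − 1 = 0.3991.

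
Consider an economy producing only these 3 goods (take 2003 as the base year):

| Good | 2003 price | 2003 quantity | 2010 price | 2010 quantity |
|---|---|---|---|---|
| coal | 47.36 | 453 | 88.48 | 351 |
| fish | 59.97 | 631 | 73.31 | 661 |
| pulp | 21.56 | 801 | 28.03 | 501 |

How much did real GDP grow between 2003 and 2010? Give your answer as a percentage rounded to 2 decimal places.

-12.41%

Real GDP 2003 = Nominal GDP 2003 = 47.36·453 + 59.97·631 + 21.56·801 = 76564.71.
Real GDP 2010 (at 2003 prices) = 47.36·351 + 59.97·661 + 21.56·501 = 67065.09.
Real growth = 67065.09/76564.71 − 1 = -0.1241.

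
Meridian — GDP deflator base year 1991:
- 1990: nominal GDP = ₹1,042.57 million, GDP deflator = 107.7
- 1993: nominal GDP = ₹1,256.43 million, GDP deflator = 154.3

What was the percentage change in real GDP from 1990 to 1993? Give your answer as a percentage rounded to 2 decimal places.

Deflate each year: 1990 → 1042.57/1.077 = 968.03; 1993 → 1256.43/1.543 = 814.28.
So real GDP changed by 814.28/968.03 − 1 = -0.1588, i.e. -15.88%.

-15.88%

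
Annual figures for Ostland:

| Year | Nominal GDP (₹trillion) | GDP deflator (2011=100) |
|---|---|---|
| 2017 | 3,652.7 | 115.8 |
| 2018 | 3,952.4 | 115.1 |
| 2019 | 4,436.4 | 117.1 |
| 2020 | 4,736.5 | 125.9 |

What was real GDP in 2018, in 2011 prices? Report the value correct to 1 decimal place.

₹3,433.9 trillion

Real GDP 2018 = 3952.4 / 1.151 = 3433.88.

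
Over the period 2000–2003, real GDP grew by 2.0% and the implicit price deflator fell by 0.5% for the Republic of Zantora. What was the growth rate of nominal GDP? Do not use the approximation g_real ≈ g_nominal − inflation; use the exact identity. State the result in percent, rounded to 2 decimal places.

(1 + g_nom) = (1 + g_real)(1 + π) = 1.0200 × 0.9950 = 1.01490.

1.49%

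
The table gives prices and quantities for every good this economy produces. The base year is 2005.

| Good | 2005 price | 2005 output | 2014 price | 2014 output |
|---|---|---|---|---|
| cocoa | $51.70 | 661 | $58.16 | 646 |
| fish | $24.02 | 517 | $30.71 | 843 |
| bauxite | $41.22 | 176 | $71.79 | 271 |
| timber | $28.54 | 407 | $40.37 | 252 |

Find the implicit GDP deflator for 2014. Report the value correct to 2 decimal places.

129.27

Nominal GDP 2014 = 58.16·646 + 30.71·843 + 71.79·271 + 40.37·252 = 93088.22.
Real GDP 2014 (at 2005 prices) = 51.70·646 + 24.02·843 + 41.22·271 + 28.54·252 = 72009.76.
Deflator = Nominal/Real × 100 = 93088.22/72009.76 × 100 = 129.272.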